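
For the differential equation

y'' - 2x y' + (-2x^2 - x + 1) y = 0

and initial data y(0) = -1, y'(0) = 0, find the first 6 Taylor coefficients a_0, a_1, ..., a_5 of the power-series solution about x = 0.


Ansatz: y(x) = sum_{n>=0} a_n x^n, so y'(x) = sum_{n>=1} n a_n x^(n-1) and y''(x) = sum_{n>=2} n(n-1) a_n x^(n-2).
Substitute into P(x) y'' + Q(x) y' + R(x) y = 0 with P(x) = 1, Q(x) = -2x, R(x) = -2x^2 - x + 1, and match powers of x.
Initial conditions: a_0 = -1, a_1 = 0.
Setting the coefficient of each power of x to zero and solving order by order (substituting the coefficients already found):
  x^0: 2 a_2 + a_0 = 0  ->  2 a_2 = -a_0 = 1  ->  a_2 = 1/2
  x^1: 6 a_3 - a_1 - a_0 = 0  ->  6 a_3 = a_1 + a_0 = -1  ->  a_3 = -1/6
  x^2: 12 a_4 - 3 a_2 - a_1 - 2 a_0 = 0  ->  12 a_4 = 3 a_2 + a_1 + 2 a_0 = -1/2  ->  a_4 = -1/24
  x^3: 20 a_5 - 5 a_3 - a_2 - 2 a_1 = 0  ->  20 a_5 = 5 a_3 + a_2 + 2 a_1 = -1/3  ->  a_5 = -1/60
Truncated series: y(x) = -1 + (1/2) x^2 - (1/6) x^3 - (1/24) x^4 - (1/60) x^5 + O(x^6).

a_0 = -1; a_1 = 0; a_2 = 1/2; a_3 = -1/6; a_4 = -1/24; a_5 = -1/60


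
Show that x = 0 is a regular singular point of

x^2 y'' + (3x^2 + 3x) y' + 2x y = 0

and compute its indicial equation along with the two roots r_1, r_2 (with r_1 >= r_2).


Divide by x^2 to reach normal form y'' + P_1(x) y' + P_2(x) y = 0 with P_1(x) = 3 + 3/x and P_2(x) = 2/x.
x = 0 is a singular point because the y'-coefficient 3 + 3/x has a pole at x = 0 and the y-coefficient 2/x has a pole at x = 0.
It is a regular singular point because x P_1(x) = p(x) = 3x + 3 and x^2 P_2(x) = q(x) = 2x are polynomials, hence analytic at x = 0.
p(0) = 3,  q(0) = 0.
Indicial equation: r(r-1) + p(0) r + q(0) = 0, i.e. r^2 + (p(0) - 1) r + q(0) = 0, i.e. r^2 + 2 r = 0.
Discriminant: (2)^2 - 4(0) = 4, so r = (-2 ± 2)/2.
Solving: r_1 = 0, r_2 = -2.

indicial: r^2 + 2 r = 0; roots r_1 = 0, r_2 = -2


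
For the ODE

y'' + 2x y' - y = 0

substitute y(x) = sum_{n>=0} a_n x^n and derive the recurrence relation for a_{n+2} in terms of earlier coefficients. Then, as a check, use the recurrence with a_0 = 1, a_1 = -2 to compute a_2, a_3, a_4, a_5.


Substitute y = sum_n a_n x^n.
y''(x) has coefficient (n+2)(n+1) a_{n+2} at x^n;
2 x y'(x) has coefficient 2 n a_n at x^n (shift);
-y(x) has coefficient -1 a_n at x^n.
Matching x^n: (n+2)(n+1) a_{n+2} + (2n - 1) a_n = 0.
Thus a_{n+2} = (-2n + 1) / ((n+1)(n+2)) * a_n.

Check with a_0 = 1, a_1 = -2 (apply the recurrence for n = 0, 1, 2, 3): a_0 = 1, a_1 = -2, a_2 = 1/2, a_3 = 1/3, a_4 = -1/8, a_5 = -1/12.

a_(n+2) = (-2n + 1) / ((n+1)(n+2)) * a_n; check: a_0 = 1, a_1 = -2, a_2 = 1/2, a_3 = 1/3, a_4 = -1/8, a_5 = -1/12


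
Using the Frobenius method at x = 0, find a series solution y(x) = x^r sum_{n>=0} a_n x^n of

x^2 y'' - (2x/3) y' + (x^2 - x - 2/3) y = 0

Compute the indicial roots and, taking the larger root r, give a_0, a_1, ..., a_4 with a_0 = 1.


Write in Frobenius form y'' + (p(x)/x) y' + (q(x)/x^2) y = 0:
  p(x) = -2/3,  q(x) = x^2 - x - 2/3.
Indicial equation: r(r-1) + (-2/3) r + (-2/3) = 0 -> roots r_1 = 2, r_2 = -1/3.
Take r = r_1 = 2. Let y(x) = x^r sum_{n>=0} a_n x^n with a_0 = 1.
Substitute y = x^r sum a_n x^n and match x^{r+n}. The recurrence is
  D(n) a_n - 1 a_{n-1} + 1 a_{n-2} = 0,  where D(n) = (r+n)(r+n-1) + (-2/3)(r+n) + (-2/3).
  a_n = [1 a_{n-1} - 1 a_{n-2}] / D(n).
Since the indicial polynomial factors as (r - r_1)(r - r_2), D(n) = (r_1 + n - r_1)(r_1 + n - r_2) = n(n + 7/3).
Evaluating step by step (a_0 = 1):
  n = 1: D(1) = 1(1 + 7/3) = 10/3; numerator = 1(1) = 1; a_1 = (1)/(10/3) = 3/10
  n = 2: D(2) = 2(2 + 7/3) = 26/3; numerator = 1(3/10) - 1(1) = -7/10; a_2 = (-7/10)/(26/3) = -21/260
  n = 3: D(3) = 3(3 + 7/3) = 16; numerator = 1(-21/260) - 1(3/10) = -99/260; a_3 = (-99/260)/(16) = -99/4160
  n = 4: D(4) = 4(4 + 7/3) = 76/3; numerator = 1(-99/4160) - 1(-21/260) = 237/4160; a_4 = (237/4160)/(76/3) = 711/316160

r = 2; a_0 = 1; a_1 = 3/10; a_2 = -21/260; a_3 = -99/4160; a_4 = 711/316160


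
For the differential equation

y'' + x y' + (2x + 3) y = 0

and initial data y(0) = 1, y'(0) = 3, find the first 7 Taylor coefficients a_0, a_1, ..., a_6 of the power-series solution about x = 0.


Ansatz: y(x) = sum_{n>=0} a_n x^n, so y'(x) = sum_{n>=1} n a_n x^(n-1) and y''(x) = sum_{n>=2} n(n-1) a_n x^(n-2).
Substitute into P(x) y'' + Q(x) y' + R(x) y = 0 with P(x) = 1, Q(x) = x, R(x) = 2x + 3, and match powers of x.
Initial conditions: a_0 = 1, a_1 = 3.
Setting the coefficient of each power of x to zero and solving order by order (substituting the coefficients already found):
  x^0: 2 a_2 + 3 a_0 = 0  ->  2 a_2 = -3 a_0 = -3  ->  a_2 = -3/2
  x^1: 6 a_3 + 4 a_1 + 2 a_0 = 0  ->  6 a_3 = -4 a_1 - 2 a_0 = -14  ->  a_3 = -7/3
  x^2: 12 a_4 + 5 a_2 + 2 a_1 = 0  ->  12 a_4 = -5 a_2 - 2 a_1 = 3/2  ->  a_4 = 1/8
  x^3: 20 a_5 + 6 a_3 + 2 a_2 = 0  ->  20 a_5 = -6 a_3 - 2 a_2 = 17  ->  a_5 = 17/20
  x^4: 30 a_6 + 7 a_4 + 2 a_3 = 0  ->  30 a_6 = -7 a_4 - 2 a_3 = 91/24  ->  a_6 = 91/720
Truncated series: y(x) = 1 + 3 x - (3/2) x^2 - (7/3) x^3 + (1/8) x^4 + (17/20) x^5 + (91/720) x^6 + O(x^7).

a_0 = 1; a_1 = 3; a_2 = -3/2; a_3 = -7/3; a_4 = 1/8; a_5 = 17/20; a_6 = 91/720


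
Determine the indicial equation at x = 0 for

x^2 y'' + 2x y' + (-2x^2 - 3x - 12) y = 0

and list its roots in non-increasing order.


Divide by x^2 to reach normal form y'' + P_1(x) y' + P_2(x) y = 0 with P_1(x) = 2/x and P_2(x) = -2 - 3/x - 12/x^2.
x = 0 is a singular point because the y'-coefficient 2/x has a pole at x = 0 and the y-coefficient -2 - 3/x - 12/x^2 has a pole at x = 0.
It is a regular singular point because x P_1(x) = p(x) = 2 and x^2 P_2(x) = q(x) = -2x^2 - 3x - 12 are polynomials, hence analytic at x = 0.
p(0) = 2,  q(0) = -12.
Indicial equation: r(r-1) + p(0) r + q(0) = 0, i.e. r^2 + (p(0) - 1) r + q(0) = 0, i.e. r^2 + 1 r - 12 = 0.
Discriminant: (1)^2 - 4(-12) = 49, so r = (-1 ± 7)/2.
Solving: r_1 = 3, r_2 = -4.

indicial: r^2 + 1 r - 12 = 0; roots r_1 = 3, r_2 = -4


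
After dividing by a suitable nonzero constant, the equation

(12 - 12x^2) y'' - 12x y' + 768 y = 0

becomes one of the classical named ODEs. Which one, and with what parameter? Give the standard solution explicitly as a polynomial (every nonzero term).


All three coefficients share the factor 12; dividing through by 12 gives  (1 - x^2) y'' - x y' + 64 y = 0.
This matches the Chebyshev equation (1 - x^2) y'' - x y' + n^2 y = 0 (note the -x y' term, not -2x y') with n^2 = 64, so n = 8; the polynomial solution is T_8(x).
With y = sum_k a_k x^k, matching x^k gives (k+2)(k+1) a_{k+2} = (k^2 - n^2) a_k = (k - 8)(k + 8) a_k. The right side vanishes at k = 8, so the series with the parity of 8 terminates at degree 8.
Standard normalization: leading coefficient of T_n is 2^(n-1), so a_8 = 2^7 = 128. Work downward with a_k = (k+1)(k+2) a_{k+2} / ((k - 8)(k + 8)):
  a_6 = (7)(8)(128) / ((6 - 8)(6 + 8)) = 7168/(-28) = -256
  a_4 = (5)(6)(-256) / ((4 - 8)(4 + 8)) = -7680/(-48) = 160
  a_2 = (3)(4)(160) / ((2 - 8)(2 + 8)) = 1920/(-60) = -32
  a_0 = (1)(2)(-32) / ((0 - 8)(0 + 8)) = -64/(-64) = 1
Hence T_8(x) = 128 x^8 - 256 x^6 + 160 x^4 - 32 x^2 + 1.

T_8(x); series = 128 x^8 - 256 x^6 + 160 x^4 - 32 x^2 + 1


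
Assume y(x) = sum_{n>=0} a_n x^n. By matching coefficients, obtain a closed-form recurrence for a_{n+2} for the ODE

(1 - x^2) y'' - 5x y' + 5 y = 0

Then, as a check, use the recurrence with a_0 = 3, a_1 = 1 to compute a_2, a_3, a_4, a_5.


Substitute y = sum_n a_n x^n.
(1 - 1 x^2) y'' contributes (n+2)(n+1) a_{n+2} - n(n-1) a_n at x^n.
-5 x y'(x) contributes -5 n a_n at x^n.
5 y(x) contributes 5 a_n at x^n.
Matching x^n: (n+2)(n+1) a_{n+2} + (-n(n-1) - 5 n + 5) a_n = 0.
Thus a_{n+2} = (n(n-1) + 5 n - 5) / ((n+1)(n+2)) * a_n.

Check with a_0 = 3, a_1 = 1 (apply the recurrence for n = 0, 1, 2, 3): a_0 = 3, a_1 = 1, a_2 = -15/2, a_3 = 0, a_4 = -35/8, a_5 = 0.

a_(n+2) = (n(n-1) + 5 n - 5) / ((n+1)(n+2)) * a_n; check: a_0 = 3, a_1 = 1, a_2 = -15/2, a_3 = 0, a_4 = -35/8, a_5 = 0


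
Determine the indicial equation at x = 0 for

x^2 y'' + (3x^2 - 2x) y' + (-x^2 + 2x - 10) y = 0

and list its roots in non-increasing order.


Divide by x^2 to reach normal form y'' + P_1(x) y' + P_2(x) y = 0 with P_1(x) = 3 - 2/x and P_2(x) = -1 + 2/x - 10/x^2.
x = 0 is a singular point because the y'-coefficient 3 - 2/x has a pole at x = 0 and the y-coefficient -1 + 2/x - 10/x^2 has a pole at x = 0.
It is a regular singular point because x P_1(x) = p(x) = 3x - 2 and x^2 P_2(x) = q(x) = -x^2 + 2x - 10 are polynomials, hence analytic at x = 0.
p(0) = -2,  q(0) = -10.
Indicial equation: r(r-1) + p(0) r + q(0) = 0, i.e. r^2 + (p(0) - 1) r + q(0) = 0, i.e. r^2 - 3 r - 10 = 0.
Discriminant: (-3)^2 - 4(-10) = 49, so r = (3 ± 7)/2.
Solving: r_1 = 5, r_2 = -2.

indicial: r^2 - 3 r - 10 = 0; roots r_1 = 5, r_2 = -2


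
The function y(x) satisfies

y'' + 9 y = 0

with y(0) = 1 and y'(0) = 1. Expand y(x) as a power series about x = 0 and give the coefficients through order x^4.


Ansatz: y(x) = sum_{n>=0} a_n x^n, so y'(x) = sum_{n>=1} n a_n x^(n-1) and y''(x) = sum_{n>=2} n(n-1) a_n x^(n-2).
Substitute into P(x) y'' + Q(x) y' + R(x) y = 0 with P(x) = 1, Q(x) = 0, R(x) = 9, and match powers of x.
Initial conditions: a_0 = 1, a_1 = 1.
Setting the coefficient of each power of x to zero and solving order by order (substituting the coefficients already found):
  x^0: 2 a_2 + 9 a_0 = 0  ->  2 a_2 = -9 a_0 = -9  ->  a_2 = -9/2
  x^1: 6 a_3 + 9 a_1 = 0  ->  6 a_3 = -9 a_1 = -9  ->  a_3 = -3/2
  x^2: 12 a_4 + 9 a_2 = 0  ->  12 a_4 = -9 a_2 = 81/2  ->  a_4 = 27/8
Truncated series: y(x) = 1 + x - (9/2) x^2 - (3/2) x^3 + (27/8) x^4 + O(x^5).

a_0 = 1; a_1 = 1; a_2 = -9/2; a_3 = -3/2; a_4 = 27/8


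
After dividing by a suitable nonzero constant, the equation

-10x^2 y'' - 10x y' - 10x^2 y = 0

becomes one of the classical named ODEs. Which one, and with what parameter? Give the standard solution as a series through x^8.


All three coefficients share the factor -10; dividing through by -10 gives  x^2 y'' + x y' + x^2 y = 0.
This matches the Bessel equation x^2 y'' + x y' + (x^2 - nu^2) y = 0 with nu^2 = 0, so nu = 0; the solution bounded at x = 0 is J_0(x).
Frobenius at x = 0: indicial roots ±nu; for r = nu the recurrence k(k + 2nu) c_k = -c_{k-2} gives the standard series J_nu(x) = sum_{k>=0} (-1)^k / (k! (k+nu)!) (x/2)^(2k+nu). Evaluate the first 5 terms:
  k = 0: (-1)^0 / (0! * 0! * 2^0) x^0 = 1/(1*1*1) x^0 = (1) x^0
  k = 1: (-1)^1 / (1! * 1! * 2^2) x^2 = -1/(1*1*4) x^2 = (-1/4) x^2
  k = 2: (-1)^2 / (2! * 2! * 2^4) x^4 = 1/(2*2*16) x^4 = (1/64) x^4
  k = 3: (-1)^3 / (3! * 3! * 2^6) x^6 = -1/(6*6*64) x^6 = (-1/2304) x^6
  k = 4: (-1)^4 / (4! * 4! * 2^8) x^8 = 1/(24*24*256) x^8 = (1/147456) x^8
Hence J_0(x) = x^8/147456 - x^6/2304 + x^4/64 - x^2/4 + 1 + ....

J_0(x); series = x^8/147456 - x^6/2304 + x^4/64 - x^2/4 + 1


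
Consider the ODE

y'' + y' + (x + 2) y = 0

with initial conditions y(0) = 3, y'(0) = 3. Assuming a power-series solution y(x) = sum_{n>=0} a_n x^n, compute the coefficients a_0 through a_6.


Ansatz: y(x) = sum_{n>=0} a_n x^n, so y'(x) = sum_{n>=1} n a_n x^(n-1) and y''(x) = sum_{n>=2} n(n-1) a_n x^(n-2).
Substitute into P(x) y'' + Q(x) y' + R(x) y = 0 with P(x) = 1, Q(x) = 1, R(x) = x + 2, and match powers of x.
Initial conditions: a_0 = 3, a_1 = 3.
Setting the coefficient of each power of x to zero and solving order by order (substituting the coefficients already found):
  x^0: 2 a_2 + a_1 + 2 a_0 = 0  ->  2 a_2 = -a_1 - 2 a_0 = -9  ->  a_2 = -9/2
  x^1: 6 a_3 + 2 a_2 + 2 a_1 + a_0 = 0  ->  6 a_3 = -2 a_2 - 2 a_1 - a_0 = 0  ->  a_3 = 0
  x^2: 12 a_4 + 3 a_3 + 2 a_2 + a_1 = 0  ->  12 a_4 = -3 a_3 - 2 a_2 - a_1 = 6  ->  a_4 = 1/2
  x^3: 20 a_5 + 4 a_4 + 2 a_3 + a_2 = 0  ->  20 a_5 = -4 a_4 - 2 a_3 - a_2 = 5/2  ->  a_5 = 1/8
  x^4: 30 a_6 + 5 a_5 + 2 a_4 + a_3 = 0  ->  30 a_6 = -5 a_5 - 2 a_4 - a_3 = -13/8  ->  a_6 = -13/240
Truncated series: y(x) = 3 + 3 x - (9/2) x^2 + (1/2) x^4 + (1/8) x^5 - (13/240) x^6 + O(x^7).

a_0 = 3; a_1 = 3; a_2 = -9/2; a_3 = 0; a_4 = 1/2; a_5 = 1/8; a_6 = -13/240


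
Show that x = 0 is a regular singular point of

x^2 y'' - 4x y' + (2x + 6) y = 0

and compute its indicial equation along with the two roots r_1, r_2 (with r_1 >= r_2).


Divide by x^2 to reach normal form y'' + P_1(x) y' + P_2(x) y = 0 with P_1(x) = -4/x and P_2(x) = 2/x + 6/x^2.
x = 0 is a singular point because the y'-coefficient -4/x has a pole at x = 0 and the y-coefficient 2/x + 6/x^2 has a pole at x = 0.
It is a regular singular point because x P_1(x) = p(x) = -4 and x^2 P_2(x) = q(x) = 2x + 6 are polynomials, hence analytic at x = 0.
p(0) = -4,  q(0) = 6.
Indicial equation: r(r-1) + p(0) r + q(0) = 0, i.e. r^2 + (p(0) - 1) r + q(0) = 0, i.e. r^2 - 5 r + 6 = 0.
Discriminant: (-5)^2 - 4(6) = 1, so r = (5 ± 1)/2.
Solving: r_1 = 3, r_2 = 2.

indicial: r^2 - 5 r + 6 = 0; roots r_1 = 3, r_2 = 2


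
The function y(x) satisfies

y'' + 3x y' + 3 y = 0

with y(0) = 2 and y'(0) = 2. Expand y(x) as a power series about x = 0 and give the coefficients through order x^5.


Ansatz: y(x) = sum_{n>=0} a_n x^n, so y'(x) = sum_{n>=1} n a_n x^(n-1) and y''(x) = sum_{n>=2} n(n-1) a_n x^(n-2).
Substitute into P(x) y'' + Q(x) y' + R(x) y = 0 with P(x) = 1, Q(x) = 3x, R(x) = 3, and match powers of x.
Initial conditions: a_0 = 2, a_1 = 2.
Setting the coefficient of each power of x to zero and solving order by order (substituting the coefficients already found):
  x^0: 2 a_2 + 3 a_0 = 0  ->  2 a_2 = -3 a_0 = -6  ->  a_2 = -3
  x^1: 6 a_3 + 6 a_1 = 0  ->  6 a_3 = -6 a_1 = -12  ->  a_3 = -2
  x^2: 12 a_4 + 9 a_2 = 0  ->  12 a_4 = -9 a_2 = 27  ->  a_4 = 9/4
  x^3: 20 a_5 + 12 a_3 = 0  ->  20 a_5 = -12 a_3 = 24  ->  a_5 = 6/5
Truncated series: y(x) = 2 + 2 x - 3 x^2 - 2 x^3 + (9/4) x^4 + (6/5) x^5 + O(x^6).

a_0 = 2; a_1 = 2; a_2 = -3; a_3 = -2; a_4 = 9/4; a_5 = 6/5


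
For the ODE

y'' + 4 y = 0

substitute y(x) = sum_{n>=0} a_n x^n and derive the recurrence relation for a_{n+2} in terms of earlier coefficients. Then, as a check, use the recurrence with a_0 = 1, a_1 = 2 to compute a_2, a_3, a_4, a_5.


Substitute y = sum_n a_n x^n into y'' + (const) y = 0.
y''(x) = sum_{n>=0} (n+2)(n+1) a_{n+2} x^n.
The ODE becomes sum_n [(n+2)(n+1) a_{n+2} + 4 a_n] x^n = 0.
Setting each coefficient to zero gives the recurrence:
  (n+2)(n+1) a_{n+2} + 4 a_n = 0,
  a_{n+2} = -4 / ((n+1)(n+2)) a_n.

Check with a_0 = 1, a_1 = 2 (apply the recurrence for n = 0, 1, 2, 3): a_0 = 1, a_1 = 2, a_2 = -2, a_3 = -4/3, a_4 = 2/3, a_5 = 4/15.

a_{n+2} = -4/((n+1)(n+2)) * a_n; check: a_0 = 1, a_1 = 2, a_2 = -2, a_3 = -4/3, a_4 = 2/3, a_5 = 4/15


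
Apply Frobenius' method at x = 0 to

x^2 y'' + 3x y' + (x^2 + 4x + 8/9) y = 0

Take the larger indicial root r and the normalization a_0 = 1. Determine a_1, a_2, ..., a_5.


Write in Frobenius form y'' + (p(x)/x) y' + (q(x)/x^2) y = 0:
  p(x) = 3,  q(x) = x^2 + 4x + 8/9.
Indicial equation: r(r-1) + (3) r + (8/9) = 0 -> roots r_1 = -2/3, r_2 = -4/3.
Take r = r_1 = -2/3. Let y(x) = x^r sum_{n>=0} a_n x^n with a_0 = 1.
Substitute y = x^r sum a_n x^n and match x^{r+n}. The recurrence is
  D(n) a_n + 4 a_{n-1} + 1 a_{n-2} = 0,  where D(n) = (r+n)(r+n-1) + (3)(r+n) + (8/9).
  a_n = [-4 a_{n-1} - 1 a_{n-2}] / D(n).
Since the indicial polynomial factors as (r - r_1)(r - r_2), D(n) = (r_1 + n - r_1)(r_1 + n - r_2) = n(n + 2/3).
Evaluating step by step (a_0 = 1):
  n = 1: D(1) = 1(1 + 2/3) = 5/3; numerator = -4(1) = -4; a_1 = (-4)/(5/3) = -12/5
  n = 2: D(2) = 2(2 + 2/3) = 16/3; numerator = -4(-12/5) - 1(1) = 43/5; a_2 = (43/5)/(16/3) = 129/80
  n = 3: D(3) = 3(3 + 2/3) = 11; numerator = -4(129/80) - 1(-12/5) = -81/20; a_3 = (-81/20)/(11) = -81/220
  n = 4: D(4) = 4(4 + 2/3) = 56/3; numerator = -4(-81/220) - 1(129/80) = -123/880; a_4 = (-123/880)/(56/3) = -369/49280
  n = 5: D(5) = 5(5 + 2/3) = 85/3; numerator = -4(-369/49280) - 1(-81/220) = 981/2464; a_5 = (981/2464)/(85/3) = 2943/209440

r = -2/3; a_0 = 1; a_1 = -12/5; a_2 = 129/80; a_3 = -81/220; a_4 = -369/49280; a_5 = 2943/209440


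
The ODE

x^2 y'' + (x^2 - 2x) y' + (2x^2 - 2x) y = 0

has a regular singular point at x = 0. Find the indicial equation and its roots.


Divide by x^2 to reach normal form y'' + P_1(x) y' + P_2(x) y = 0 with P_1(x) = 1 - 2/x and P_2(x) = 2 - 2/x.
x = 0 is a singular point because the y'-coefficient 1 - 2/x has a pole at x = 0 and the y-coefficient 2 - 2/x has a pole at x = 0.
It is a regular singular point because x P_1(x) = p(x) = x - 2 and x^2 P_2(x) = q(x) = 2x^2 - 2x are polynomials, hence analytic at x = 0.
p(0) = -2,  q(0) = 0.
Indicial equation: r(r-1) + p(0) r + q(0) = 0, i.e. r^2 + (p(0) - 1) r + q(0) = 0, i.e. r^2 - 3 r = 0.
Discriminant: (-3)^2 - 4(0) = 9, so r = (3 ± 3)/2.
Solving: r_1 = 3, r_2 = 0.

indicial: r^2 - 3 r = 0; roots r_1 = 3, r_2 = 0


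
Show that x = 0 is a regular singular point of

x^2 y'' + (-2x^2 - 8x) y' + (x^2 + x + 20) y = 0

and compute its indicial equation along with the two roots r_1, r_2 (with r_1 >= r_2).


Divide by x^2 to reach normal form y'' + P_1(x) y' + P_2(x) y = 0 with P_1(x) = -2 - 8/x and P_2(x) = 1 + 1/x + 20/x^2.
x = 0 is a singular point because the y'-coefficient -2 - 8/x has a pole at x = 0 and the y-coefficient 1 + 1/x + 20/x^2 has a pole at x = 0.
It is a regular singular point because x P_1(x) = p(x) = -2x - 8 and x^2 P_2(x) = q(x) = x^2 + x + 20 are polynomials, hence analytic at x = 0.
p(0) = -8,  q(0) = 20.
Indicial equation: r(r-1) + p(0) r + q(0) = 0, i.e. r^2 + (p(0) - 1) r + q(0) = 0, i.e. r^2 - 9 r + 20 = 0.
Discriminant: (-9)^2 - 4(20) = 1, so r = (9 ± 1)/2.
Solving: r_1 = 5, r_2 = 4.

indicial: r^2 - 9 r + 20 = 0; roots r_1 = 5, r_2 = 4


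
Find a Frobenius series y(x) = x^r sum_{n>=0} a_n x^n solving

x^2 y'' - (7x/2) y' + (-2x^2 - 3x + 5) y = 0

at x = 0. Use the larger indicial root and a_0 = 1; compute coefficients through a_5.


Write in Frobenius form y'' + (p(x)/x) y' + (q(x)/x^2) y = 0:
  p(x) = -7/2,  q(x) = -2x^2 - 3x + 5.
Indicial equation: r(r-1) + (-7/2) r + (5) = 0 -> roots r_1 = 5/2, r_2 = 2.
Take r = r_1 = 5/2. Let y(x) = x^r sum_{n>=0} a_n x^n with a_0 = 1.
Substitute y = x^r sum a_n x^n and match x^{r+n}. The recurrence is
  D(n) a_n - 3 a_{n-1} - 2 a_{n-2} = 0,  where D(n) = (r+n)(r+n-1) + (-7/2)(r+n) + (5).
  a_n = [3 a_{n-1} + 2 a_{n-2}] / D(n).
Since the indicial polynomial factors as (r - r_1)(r - r_2), D(n) = (r_1 + n - r_1)(r_1 + n - r_2) = n(n + 1/2).
Evaluating step by step (a_0 = 1):
  n = 1: D(1) = 1(1 + 1/2) = 3/2; numerator = 3(1) = 3; a_1 = (3)/(3/2) = 2
  n = 2: D(2) = 2(2 + 1/2) = 5; numerator = 3(2) + 2(1) = 8; a_2 = (8)/(5) = 8/5
  n = 3: D(3) = 3(3 + 1/2) = 21/2; numerator = 3(8/5) + 2(2) = 44/5; a_3 = (44/5)/(21/2) = 88/105
  n = 4: D(4) = 4(4 + 1/2) = 18; numerator = 3(88/105) + 2(8/5) = 40/7; a_4 = (40/7)/(18) = 20/63
  n = 5: D(5) = 5(5 + 1/2) = 55/2; numerator = 3(20/63) + 2(88/105) = 92/35; a_5 = (92/35)/(55/2) = 184/1925

r = 5/2; a_0 = 1; a_1 = 2; a_2 = 8/5; a_3 = 88/105; a_4 = 20/63; a_5 = 184/1925


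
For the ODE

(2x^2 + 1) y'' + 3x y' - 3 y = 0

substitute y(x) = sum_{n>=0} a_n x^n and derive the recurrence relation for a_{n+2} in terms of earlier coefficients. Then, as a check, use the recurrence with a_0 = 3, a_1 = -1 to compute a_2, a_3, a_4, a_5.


Substitute y = sum_n a_n x^n.
(1 + 2 x^2) y'' contributes (n+2)(n+1) a_{n+2} + 2 n(n-1) a_n at x^n.
3 x y'(x) contributes 3 n a_n at x^n.
-3 y(x) contributes -3 a_n at x^n.
Matching x^n: (n+2)(n+1) a_{n+2} + (2 n(n-1) + 3 n - 3) a_n = 0.
Thus a_{n+2} = (-2 n(n-1) - 3 n + 3) / ((n+1)(n+2)) * a_n.

Check with a_0 = 3, a_1 = -1 (apply the recurrence for n = 0, 1, 2, 3): a_0 = 3, a_1 = -1, a_2 = 9/2, a_3 = 0, a_4 = -21/8, a_5 = 0.

a_(n+2) = (-2 n(n-1) - 3 n + 3) / ((n+1)(n+2)) * a_n; check: a_0 = 3, a_1 = -1, a_2 = 9/2, a_3 = 0, a_4 = -21/8, a_5 = 0


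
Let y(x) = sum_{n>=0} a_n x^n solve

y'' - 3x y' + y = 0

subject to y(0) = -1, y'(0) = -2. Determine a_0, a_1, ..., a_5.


Ansatz: y(x) = sum_{n>=0} a_n x^n, so y'(x) = sum_{n>=1} n a_n x^(n-1) and y''(x) = sum_{n>=2} n(n-1) a_n x^(n-2).
Substitute into P(x) y'' + Q(x) y' + R(x) y = 0 with P(x) = 1, Q(x) = -3x, R(x) = 1, and match powers of x.
Initial conditions: a_0 = -1, a_1 = -2.
Setting the coefficient of each power of x to zero and solving order by order (substituting the coefficients already found):
  x^0: 2 a_2 + a_0 = 0  ->  2 a_2 = -a_0 = 1  ->  a_2 = 1/2
  x^1: 6 a_3 - 2 a_1 = 0  ->  6 a_3 = 2 a_1 = -4  ->  a_3 = -2/3
  x^2: 12 a_4 - 5 a_2 = 0  ->  12 a_4 = 5 a_2 = 5/2  ->  a_4 = 5/24
  x^3: 20 a_5 - 8 a_3 = 0  ->  20 a_5 = 8 a_3 = -16/3  ->  a_5 = -4/15
Truncated series: y(x) = -1 - 2 x + (1/2) x^2 - (2/3) x^3 + (5/24) x^4 - (4/15) x^5 + O(x^6).

a_0 = -1; a_1 = -2; a_2 = 1/2; a_3 = -2/3; a_4 = 5/24; a_5 = -4/15


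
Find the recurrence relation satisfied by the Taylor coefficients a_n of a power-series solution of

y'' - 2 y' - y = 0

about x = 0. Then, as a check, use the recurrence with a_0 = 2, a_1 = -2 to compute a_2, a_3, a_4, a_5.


Substitute y = sum_n a_n x^n.
y''(x) has coefficient (n+2)(n+1) a_{n+2} at x^n;
-2 y'(x) has coefficient -2 (n+1) a_{n+1} at x^n;
-y(x) has coefficient -1 a_n at x^n.
Matching x^n: (n+2)(n+1) a_{n+2} - 2 (n+1) a_{n+1} - 1 a_n = 0.
Thus a_{n+2} = [2 (n+1) a_{n+1} + 1 a_n] / ((n+1)(n+2)).

Check with a_0 = 2, a_1 = -2 (apply the recurrence for n = 0, 1, 2, 3): a_0 = 2, a_1 = -2, a_2 = -1, a_3 = -1, a_4 = -7/12, a_5 = -17/60.

a_(n+2) = [2 (n+1) a_(n+1) + 1 a_n] / ((n+1)(n+2)); check: a_0 = 2, a_1 = -2, a_2 = -1, a_3 = -1, a_4 = -7/12, a_5 = -17/60


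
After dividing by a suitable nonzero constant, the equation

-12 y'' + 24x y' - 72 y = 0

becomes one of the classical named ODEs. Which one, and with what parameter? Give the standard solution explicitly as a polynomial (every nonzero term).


All three coefficients share the factor -12; dividing through by -12 gives  y'' - 2x y' + 6 y = 0.
This matches the Hermite equation y'' - 2x y' + 2n y = 0 with 2n = 6, so n = 3; the polynomial solution is H_3(x).
With y = sum_k a_k x^k, matching x^k gives (k+2)(k+1) a_{k+2} = 2(k - n) a_k = 2(k - 3) a_k. The right side vanishes at k = 3, so the series with the parity of 3 terminates at degree 3.
Standard normalization: leading coefficient of H_n is 2^n, so a_3 = 2^3 = 8. Work downward with a_k = (k+1)(k+2) a_{k+2} / (2(k - n)):
  a_1 = (2)(3)(8) / (2(1 - 3)) = 48/(-4) = -12
Hence H_3(x) = 8 x^3 - 12 x.

H_3(x); series = 8 x^3 - 12 x


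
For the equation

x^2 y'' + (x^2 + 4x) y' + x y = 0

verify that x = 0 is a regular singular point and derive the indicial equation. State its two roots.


Divide by x^2 to reach normal form y'' + P_1(x) y' + P_2(x) y = 0 with P_1(x) = 1 + 4/x and P_2(x) = 1/x.
x = 0 is a singular point because the y'-coefficient 1 + 4/x has a pole at x = 0 and the y-coefficient 1/x has a pole at x = 0.
It is a regular singular point because x P_1(x) = p(x) = x + 4 and x^2 P_2(x) = q(x) = x are polynomials, hence analytic at x = 0.
p(0) = 4,  q(0) = 0.
Indicial equation: r(r-1) + p(0) r + q(0) = 0, i.e. r^2 + (p(0) - 1) r + q(0) = 0, i.e. r^2 + 3 r = 0.
Discriminant: (3)^2 - 4(0) = 9, so r = (-3 ± 3)/2.
Solving: r_1 = 0, r_2 = -3.

indicial: r^2 + 3 r = 0; roots r_1 = 0, r_2 = -3


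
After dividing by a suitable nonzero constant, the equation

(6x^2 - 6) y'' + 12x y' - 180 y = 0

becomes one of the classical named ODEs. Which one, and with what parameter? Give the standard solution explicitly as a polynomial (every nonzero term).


All three coefficients share the factor -6; dividing through by -6 gives  (1 - x^2) y'' - 2x y' + 30 y = 0.
This matches the Legendre equation (1 - x^2) y'' - 2x y' + n(n+1) y = 0 (note the -2x y' term) with n(n+1) = 30, so n = 5; the polynomial solution is P_5(x).
With y = sum_k a_k x^k, matching x^k gives (k+2)(k+1) a_{k+2} = [k(k+1) - n(n+1)] a_k = (k - 5)(k + 6) a_k. The right side vanishes at k = 5, so the series with the parity of 5 terminates at degree 5.
Standard normalization (P_n(1) = 1): leading coefficient (2n)!/(2^n (n!)^2) = 3628800/(32*14400) = 63/8, so a_5 = 63/8. Work downward with a_k = (k+1)(k+2) a_{k+2} / ((k - 5)(k + 6)):
  a_3 = (4)(5)(63/8) / ((3 - 5)(3 + 6)) = (315/2)/(-18) = -35/4
  a_1 = (2)(3)(-35/4) / ((1 - 5)(1 + 6)) = (-105/2)/(-28) = 15/8
Hence P_5(x) = 63 x^5/8 - 35 x^3/4 + 15 x/8.

P_5(x); series = 63 x^5/8 - 35 x^3/4 + 15 x/8


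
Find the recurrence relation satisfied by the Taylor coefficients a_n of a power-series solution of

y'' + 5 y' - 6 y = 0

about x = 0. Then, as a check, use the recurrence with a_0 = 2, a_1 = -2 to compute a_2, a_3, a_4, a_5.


Substitute y = sum_n a_n x^n.
y''(x) has coefficient (n+2)(n+1) a_{n+2} at x^n;
5 y'(x) has coefficient 5 (n+1) a_{n+1} at x^n;
-6 y(x) has coefficient -6 a_n at x^n.
Matching x^n: (n+2)(n+1) a_{n+2} + 5 (n+1) a_{n+1} - 6 a_n = 0.
Thus a_{n+2} = [-5 (n+1) a_{n+1} + 6 a_n] / ((n+1)(n+2)).

Check with a_0 = 2, a_1 = -2 (apply the recurrence for n = 0, 1, 2, 3): a_0 = 2, a_1 = -2, a_2 = 11, a_3 = -61/3, a_4 = 371/12, a_5 = -2221/60.

a_(n+2) = [-5 (n+1) a_(n+1) + 6 a_n] / ((n+1)(n+2)); check: a_0 = 2, a_1 = -2, a_2 = 11, a_3 = -61/3, a_4 = 371/12, a_5 = -2221/60


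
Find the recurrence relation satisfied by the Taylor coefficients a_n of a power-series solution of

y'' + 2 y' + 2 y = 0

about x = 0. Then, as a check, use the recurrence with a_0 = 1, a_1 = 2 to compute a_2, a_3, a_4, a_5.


Substitute y = sum_n a_n x^n.
y''(x) has coefficient (n+2)(n+1) a_{n+2} at x^n;
2 y'(x) has coefficient 2 (n+1) a_{n+1} at x^n;
2 y(x) has coefficient 2 a_n at x^n.
Matching x^n: (n+2)(n+1) a_{n+2} + 2 (n+1) a_{n+1} + 2 a_n = 0.
Thus a_{n+2} = [-2 (n+1) a_{n+1} - 2 a_n] / ((n+1)(n+2)).

Check with a_0 = 1, a_1 = 2 (apply the recurrence for n = 0, 1, 2, 3): a_0 = 1, a_1 = 2, a_2 = -3, a_3 = 4/3, a_4 = -1/6, a_5 = -1/15.

a_(n+2) = [-2 (n+1) a_(n+1) - 2 a_n] / ((n+1)(n+2)); check: a_0 = 1, a_1 = 2, a_2 = -3, a_3 = 4/3, a_4 = -1/6, a_5 = -1/15


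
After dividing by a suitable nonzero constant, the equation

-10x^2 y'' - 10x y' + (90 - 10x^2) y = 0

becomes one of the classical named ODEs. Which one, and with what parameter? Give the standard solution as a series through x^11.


All three coefficients share the factor -10; dividing through by -10 gives  x^2 y'' + x y' + (x^2 - 9) y = 0.
This matches the Bessel equation x^2 y'' + x y' + (x^2 - nu^2) y = 0 with nu^2 = 9, so nu = 3; the solution bounded at x = 0 is J_3(x).
Frobenius at x = 0: indicial roots ±nu; for r = nu the recurrence k(k + 2nu) c_k = -c_{k-2} gives the standard series J_nu(x) = sum_{k>=0} (-1)^k / (k! (k+nu)!) (x/2)^(2k+nu). Evaluate the first 5 terms:
  k = 0: (-1)^0 / (0! * 3! * 2^3) x^3 = 1/(1*6*8) x^3 = (1/48) x^3
  k = 1: (-1)^1 / (1! * 4! * 2^5) x^5 = -1/(1*24*32) x^5 = (-1/768) x^5
  k = 2: (-1)^2 / (2! * 5! * 2^7) x^7 = 1/(2*120*128) x^7 = (1/30720) x^7
  k = 3: (-1)^3 / (3! * 6! * 2^9) x^9 = -1/(6*720*512) x^9 = (-1/2211840) x^9
  k = 4: (-1)^4 / (4! * 7! * 2^11) x^11 = 1/(24*5040*2048) x^11 = (1/247726080) x^11
Hence J_3(x) = x^11/247726080 - x^9/2211840 + x^7/30720 - x^5/768 + x^3/48 + ....

J_3(x); series = x^11/247726080 - x^9/2211840 + x^7/30720 - x^5/768 + x^3/48


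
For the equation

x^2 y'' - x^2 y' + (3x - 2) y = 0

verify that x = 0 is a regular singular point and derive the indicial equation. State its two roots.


Divide by x^2 to reach normal form y'' + P_1(x) y' + P_2(x) y = 0 with P_1(x) = -1 and P_2(x) = 3/x - 2/x^2.
x = 0 is a singular point because the y-coefficient 3/x - 2/x^2 has a pole at x = 0.
It is a regular singular point because x P_1(x) = p(x) = -x and x^2 P_2(x) = q(x) = 3x - 2 are polynomials, hence analytic at x = 0.
p(0) = 0,  q(0) = -2.
Indicial equation: r(r-1) + p(0) r + q(0) = 0, i.e. r^2 + (p(0) - 1) r + q(0) = 0, i.e. r^2 - 1 r - 2 = 0.
Discriminant: (-1)^2 - 4(-2) = 9, so r = (1 ± 3)/2.
Solving: r_1 = 2, r_2 = -1.

indicial: r^2 - 1 r - 2 = 0; roots r_1 = 2, r_2 = -1


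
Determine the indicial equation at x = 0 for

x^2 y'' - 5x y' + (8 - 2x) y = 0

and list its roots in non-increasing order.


Divide by x^2 to reach normal form y'' + P_1(x) y' + P_2(x) y = 0 with P_1(x) = -5/x and P_2(x) = -2/x + 8/x^2.
x = 0 is a singular point because the y'-coefficient -5/x has a pole at x = 0 and the y-coefficient -2/x + 8/x^2 has a pole at x = 0.
It is a regular singular point because x P_1(x) = p(x) = -5 and x^2 P_2(x) = q(x) = 8 - 2x are polynomials, hence analytic at x = 0.
p(0) = -5,  q(0) = 8.
Indicial equation: r(r-1) + p(0) r + q(0) = 0, i.e. r^2 + (p(0) - 1) r + q(0) = 0, i.e. r^2 - 6 r + 8 = 0.
Discriminant: (-6)^2 - 4(8) = 4, so r = (6 ± 2)/2.
Solving: r_1 = 4, r_2 = 2.

indicial: r^2 - 6 r + 8 = 0; roots r_1 = 4, r_2 = 2


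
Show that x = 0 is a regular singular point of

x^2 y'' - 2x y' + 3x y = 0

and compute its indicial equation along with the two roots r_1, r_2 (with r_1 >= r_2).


Divide by x^2 to reach normal form y'' + P_1(x) y' + P_2(x) y = 0 with P_1(x) = -2/x and P_2(x) = 3/x.
x = 0 is a singular point because the y'-coefficient -2/x has a pole at x = 0 and the y-coefficient 3/x has a pole at x = 0.
It is a regular singular point because x P_1(x) = p(x) = -2 and x^2 P_2(x) = q(x) = 3x are polynomials, hence analytic at x = 0.
p(0) = -2,  q(0) = 0.
Indicial equation: r(r-1) + p(0) r + q(0) = 0, i.e. r^2 + (p(0) - 1) r + q(0) = 0, i.e. r^2 - 3 r = 0.
Discriminant: (-3)^2 - 4(0) = 9, so r = (3 ± 3)/2.
Solving: r_1 = 3, r_2 = 0.

indicial: r^2 - 3 r = 0; roots r_1 = 3, r_2 = 0


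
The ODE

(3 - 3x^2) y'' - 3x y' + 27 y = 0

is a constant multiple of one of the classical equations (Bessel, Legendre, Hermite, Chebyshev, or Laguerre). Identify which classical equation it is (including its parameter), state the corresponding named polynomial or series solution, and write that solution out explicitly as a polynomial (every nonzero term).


All three coefficients share the factor 3; dividing through by 3 gives  (1 - x^2) y'' - x y' + 9 y = 0.
This matches the Chebyshev equation (1 - x^2) y'' - x y' + n^2 y = 0 (note the -x y' term, not -2x y') with n^2 = 9, so n = 3; the polynomial solution is T_3(x).
With y = sum_k a_k x^k, matching x^k gives (k+2)(k+1) a_{k+2} = (k^2 - n^2) a_k = (k - 3)(k + 3) a_k. The right side vanishes at k = 3, so the series with the parity of 3 terminates at degree 3.
Standard normalization: leading coefficient of T_n is 2^(n-1), so a_3 = 2^2 = 4. Work downward with a_k = (k+1)(k+2) a_{k+2} / ((k - 3)(k + 3)):
  a_1 = (2)(3)(4) / ((1 - 3)(1 + 3)) = 24/(-8) = -3
Hence T_3(x) = 4 x^3 - 3 x.

T_3(x); series = 4 x^3 - 3 x


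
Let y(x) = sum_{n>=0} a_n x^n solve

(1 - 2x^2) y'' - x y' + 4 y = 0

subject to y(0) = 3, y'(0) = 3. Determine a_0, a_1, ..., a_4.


Ansatz: y(x) = sum_{n>=0} a_n x^n, so y'(x) = sum_{n>=1} n a_n x^(n-1) and y''(x) = sum_{n>=2} n(n-1) a_n x^(n-2).
Substitute into P(x) y'' + Q(x) y' + R(x) y = 0 with P(x) = 1 - 2x^2, Q(x) = -x, R(x) = 4, and match powers of x.
Initial conditions: a_0 = 3, a_1 = 3.
Setting the coefficient of each power of x to zero and solving order by order (substituting the coefficients already found):
  x^0: 2 a_2 + 4 a_0 = 0  ->  2 a_2 = -4 a_0 = -12  ->  a_2 = -6
  x^1: 6 a_3 + 3 a_1 = 0  ->  6 a_3 = -3 a_1 = -9  ->  a_3 = -3/2
  x^2: 12 a_4 - 2 a_2 = 0  ->  12 a_4 = 2 a_2 = -12  ->  a_4 = -1
Truncated series: y(x) = 3 + 3 x - 6 x^2 - (3/2) x^3 - x^4 + O(x^5).

a_0 = 3; a_1 = 3; a_2 = -6; a_3 = -3/2; a_4 = -1


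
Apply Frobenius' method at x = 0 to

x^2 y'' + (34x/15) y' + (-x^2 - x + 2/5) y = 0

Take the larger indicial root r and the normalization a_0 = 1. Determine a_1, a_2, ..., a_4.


Write in Frobenius form y'' + (p(x)/x) y' + (q(x)/x^2) y = 0:
  p(x) = 34/15,  q(x) = -x^2 - x + 2/5.
Indicial equation: r(r-1) + (34/15) r + (2/5) = 0 -> roots r_1 = -3/5, r_2 = -2/3.
Take r = r_1 = -3/5. Let y(x) = x^r sum_{n>=0} a_n x^n with a_0 = 1.
Substitute y = x^r sum a_n x^n and match x^{r+n}. The recurrence is
  D(n) a_n - 1 a_{n-1} - 1 a_{n-2} = 0,  where D(n) = (r+n)(r+n-1) + (34/15)(r+n) + (2/5).
  a_n = [1 a_{n-1} + 1 a_{n-2}] / D(n).
Since the indicial polynomial factors as (r - r_1)(r - r_2), D(n) = (r_1 + n - r_1)(r_1 + n - r_2) = n(n + 1/15).
Evaluating step by step (a_0 = 1):
  n = 1: D(1) = 1(1 + 1/15) = 16/15; numerator = 1(1) = 1; a_1 = (1)/(16/15) = 15/16
  n = 2: D(2) = 2(2 + 1/15) = 62/15; numerator = 1(15/16) + 1(1) = 31/16; a_2 = (31/16)/(62/15) = 15/32
  n = 3: D(3) = 3(3 + 1/15) = 46/5; numerator = 1(15/32) + 1(15/16) = 45/32; a_3 = (45/32)/(46/5) = 225/1472
  n = 4: D(4) = 4(4 + 1/15) = 244/15; numerator = 1(225/1472) + 1(15/32) = 915/1472; a_4 = (915/1472)/(244/15) = 225/5888

r = -3/5; a_0 = 1; a_1 = 15/16; a_2 = 15/32; a_3 = 225/1472; a_4 = 225/5888


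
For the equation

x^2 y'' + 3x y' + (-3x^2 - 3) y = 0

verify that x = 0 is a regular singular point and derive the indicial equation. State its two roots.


Divide by x^2 to reach normal form y'' + P_1(x) y' + P_2(x) y = 0 with P_1(x) = 3/x and P_2(x) = -3 - 3/x^2.
x = 0 is a singular point because the y'-coefficient 3/x has a pole at x = 0 and the y-coefficient -3 - 3/x^2 has a pole at x = 0.
It is a regular singular point because x P_1(x) = p(x) = 3 and x^2 P_2(x) = q(x) = -3x^2 - 3 are polynomials, hence analytic at x = 0.
p(0) = 3,  q(0) = -3.
Indicial equation: r(r-1) + p(0) r + q(0) = 0, i.e. r^2 + (p(0) - 1) r + q(0) = 0, i.e. r^2 + 2 r - 3 = 0.
Discriminant: (2)^2 - 4(-3) = 16, so r = (-2 ± 4)/2.
Solving: r_1 = 1, r_2 = -3.

indicial: r^2 + 2 r - 3 = 0; roots r_1 = 1, r_2 = -3


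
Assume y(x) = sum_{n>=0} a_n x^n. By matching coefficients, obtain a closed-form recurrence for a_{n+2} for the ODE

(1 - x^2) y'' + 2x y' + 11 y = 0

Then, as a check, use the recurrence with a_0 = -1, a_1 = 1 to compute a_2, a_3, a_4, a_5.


Substitute y = sum_n a_n x^n.
(1 - 1 x^2) y'' contributes (n+2)(n+1) a_{n+2} - n(n-1) a_n at x^n.
2 x y'(x) contributes 2 n a_n at x^n.
11 y(x) contributes 11 a_n at x^n.
Matching x^n: (n+2)(n+1) a_{n+2} + (-n(n-1) + 2 n + 11) a_n = 0.
Thus a_{n+2} = (n(n-1) - 2 n - 11) / ((n+1)(n+2)) * a_n.

Check with a_0 = -1, a_1 = 1 (apply the recurrence for n = 0, 1, 2, 3): a_0 = -1, a_1 = 1, a_2 = 11/2, a_3 = -13/6, a_4 = -143/24, a_5 = 143/120.

a_(n+2) = (n(n-1) - 2 n - 11) / ((n+1)(n+2)) * a_n; check: a_0 = -1, a_1 = 1, a_2 = 11/2, a_3 = -13/6, a_4 = -143/24, a_5 = 143/120


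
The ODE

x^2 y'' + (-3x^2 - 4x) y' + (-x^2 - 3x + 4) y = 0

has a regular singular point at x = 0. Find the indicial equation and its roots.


Divide by x^2 to reach normal form y'' + P_1(x) y' + P_2(x) y = 0 with P_1(x) = -3 - 4/x and P_2(x) = -1 - 3/x + 4/x^2.
x = 0 is a singular point because the y'-coefficient -3 - 4/x has a pole at x = 0 and the y-coefficient -1 - 3/x + 4/x^2 has a pole at x = 0.
It is a regular singular point because x P_1(x) = p(x) = -3x - 4 and x^2 P_2(x) = q(x) = -x^2 - 3x + 4 are polynomials, hence analytic at x = 0.
p(0) = -4,  q(0) = 4.
Indicial equation: r(r-1) + p(0) r + q(0) = 0, i.e. r^2 + (p(0) - 1) r + q(0) = 0, i.e. r^2 - 5 r + 4 = 0.
Discriminant: (-5)^2 - 4(4) = 9, so r = (5 ± 3)/2.
Solving: r_1 = 4, r_2 = 1.

indicial: r^2 - 5 r + 4 = 0; roots r_1 = 4, r_2 = 1


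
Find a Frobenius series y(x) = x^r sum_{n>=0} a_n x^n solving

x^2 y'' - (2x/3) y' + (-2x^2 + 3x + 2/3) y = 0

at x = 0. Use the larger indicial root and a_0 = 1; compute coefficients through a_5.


Write in Frobenius form y'' + (p(x)/x) y' + (q(x)/x^2) y = 0:
  p(x) = -2/3,  q(x) = -2x^2 + 3x + 2/3.
Indicial equation: r(r-1) + (-2/3) r + (2/3) = 0 -> roots r_1 = 1, r_2 = 2/3.
Take r = r_1 = 1. Let y(x) = x^r sum_{n>=0} a_n x^n with a_0 = 1.
Substitute y = x^r sum a_n x^n and match x^{r+n}. The recurrence is
  D(n) a_n + 3 a_{n-1} - 2 a_{n-2} = 0,  where D(n) = (r+n)(r+n-1) + (-2/3)(r+n) + (2/3).
  a_n = [-3 a_{n-1} + 2 a_{n-2}] / D(n).
Since the indicial polynomial factors as (r - r_1)(r - r_2), D(n) = (r_1 + n - r_1)(r_1 + n - r_2) = n(n + 1/3).
Evaluating step by step (a_0 = 1):
  n = 1: D(1) = 1(1 + 1/3) = 4/3; numerator = -3(1) = -3; a_1 = (-3)/(4/3) = -9/4
  n = 2: D(2) = 2(2 + 1/3) = 14/3; numerator = -3(-9/4) + 2(1) = 35/4; a_2 = (35/4)/(14/3) = 15/8
  n = 3: D(3) = 3(3 + 1/3) = 10; numerator = -3(15/8) + 2(-9/4) = -81/8; a_3 = (-81/8)/(10) = -81/80
  n = 4: D(4) = 4(4 + 1/3) = 52/3; numerator = -3(-81/80) + 2(15/8) = 543/80; a_4 = (543/80)/(52/3) = 1629/4160
  n = 5: D(5) = 5(5 + 1/3) = 80/3; numerator = -3(1629/4160) + 2(-81/80) = -13311/4160; a_5 = (-13311/4160)/(80/3) = -39933/332800

r = 1; a_0 = 1; a_1 = -9/4; a_2 = 15/8; a_3 = -81/80; a_4 = 1629/4160; a_5 = -39933/332800


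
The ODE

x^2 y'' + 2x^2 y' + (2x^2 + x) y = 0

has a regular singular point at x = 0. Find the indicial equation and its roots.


Divide by x^2 to reach normal form y'' + P_1(x) y' + P_2(x) y = 0 with P_1(x) = 2 and P_2(x) = 2 + 1/x.
x = 0 is a singular point because the y-coefficient 2 + 1/x has a pole at x = 0.
It is a regular singular point because x P_1(x) = p(x) = 2x and x^2 P_2(x) = q(x) = 2x^2 + x are polynomials, hence analytic at x = 0.
p(0) = 0,  q(0) = 0.
Indicial equation: r(r-1) + p(0) r + q(0) = 0, i.e. r^2 + (p(0) - 1) r + q(0) = 0, i.e. r^2 - 1 r = 0.
Discriminant: (-1)^2 - 4(0) = 1, so r = (1 ± 1)/2.
Solving: r_1 = 1, r_2 = 0.

indicial: r^2 - 1 r = 0; roots r_1 = 1, r_2 = 0


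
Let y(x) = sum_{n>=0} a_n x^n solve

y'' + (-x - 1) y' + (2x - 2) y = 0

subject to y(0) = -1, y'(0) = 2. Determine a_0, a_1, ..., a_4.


Ansatz: y(x) = sum_{n>=0} a_n x^n, so y'(x) = sum_{n>=1} n a_n x^(n-1) and y''(x) = sum_{n>=2} n(n-1) a_n x^(n-2).
Substitute into P(x) y'' + Q(x) y' + R(x) y = 0 with P(x) = 1, Q(x) = -x - 1, R(x) = 2x - 2, and match powers of x.
Initial conditions: a_0 = -1, a_1 = 2.
Setting the coefficient of each power of x to zero and solving order by order (substituting the coefficients already found):
  x^0: 2 a_2 - a_1 - 2 a_0 = 0  ->  2 a_2 = a_1 + 2 a_0 = 0  ->  a_2 = 0
  x^1: 6 a_3 - 2 a_2 - 3 a_1 + 2 a_0 = 0  ->  6 a_3 = 2 a_2 + 3 a_1 - 2 a_0 = 8  ->  a_3 = 4/3
  x^2: 12 a_4 - 3 a_3 - 4 a_2 + 2 a_1 = 0  ->  12 a_4 = 3 a_3 + 4 a_2 - 2 a_1 = 0  ->  a_4 = 0
Truncated series: y(x) = -1 + 2 x + (4/3) x^3 + O(x^5).

a_0 = -1; a_1 = 2; a_2 = 0; a_3 = 4/3; a_4 = 0


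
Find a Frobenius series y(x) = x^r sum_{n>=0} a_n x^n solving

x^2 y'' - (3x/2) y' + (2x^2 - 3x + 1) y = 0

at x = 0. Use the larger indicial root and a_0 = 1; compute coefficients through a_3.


Write in Frobenius form y'' + (p(x)/x) y' + (q(x)/x^2) y = 0:
  p(x) = -3/2,  q(x) = 2x^2 - 3x + 1.
Indicial equation: r(r-1) + (-3/2) r + (1) = 0 -> roots r_1 = 2, r_2 = 1/2.
Take r = r_1 = 2. Let y(x) = x^r sum_{n>=0} a_n x^n with a_0 = 1.
Substitute y = x^r sum a_n x^n and match x^{r+n}. The recurrence is
  D(n) a_n - 3 a_{n-1} + 2 a_{n-2} = 0,  where D(n) = (r+n)(r+n-1) + (-3/2)(r+n) + (1).
  a_n = [3 a_{n-1} - 2 a_{n-2}] / D(n).
Since the indicial polynomial factors as (r - r_1)(r - r_2), D(n) = (r_1 + n - r_1)(r_1 + n - r_2) = n(n + 3/2).
Evaluating step by step (a_0 = 1):
  n = 1: D(1) = 1(1 + 3/2) = 5/2; numerator = 3(1) = 3; a_1 = (3)/(5/2) = 6/5
  n = 2: D(2) = 2(2 + 3/2) = 7; numerator = 3(6/5) - 2(1) = 8/5; a_2 = (8/5)/(7) = 8/35
  n = 3: D(3) = 3(3 + 3/2) = 27/2; numerator = 3(8/35) - 2(6/5) = -12/7; a_3 = (-12/7)/(27/2) = -8/63

r = 2; a_0 = 1; a_1 = 6/5; a_2 = 8/35; a_3 = -8/63


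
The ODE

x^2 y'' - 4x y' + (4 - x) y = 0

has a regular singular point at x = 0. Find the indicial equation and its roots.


Divide by x^2 to reach normal form y'' + P_1(x) y' + P_2(x) y = 0 with P_1(x) = -4/x and P_2(x) = -1/x + 4/x^2.
x = 0 is a singular point because the y'-coefficient -4/x has a pole at x = 0 and the y-coefficient -1/x + 4/x^2 has a pole at x = 0.
It is a regular singular point because x P_1(x) = p(x) = -4 and x^2 P_2(x) = q(x) = 4 - x are polynomials, hence analytic at x = 0.
p(0) = -4,  q(0) = 4.
Indicial equation: r(r-1) + p(0) r + q(0) = 0, i.e. r^2 + (p(0) - 1) r + q(0) = 0, i.e. r^2 - 5 r + 4 = 0.
Discriminant: (-5)^2 - 4(4) = 9, so r = (5 ± 3)/2.
Solving: r_1 = 4, r_2 = 1.

indicial: r^2 - 5 r + 4 = 0; roots r_1 = 4, r_2 = 1


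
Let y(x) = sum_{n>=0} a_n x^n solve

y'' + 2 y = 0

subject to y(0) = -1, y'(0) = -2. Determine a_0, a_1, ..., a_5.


Ansatz: y(x) = sum_{n>=0} a_n x^n, so y'(x) = sum_{n>=1} n a_n x^(n-1) and y''(x) = sum_{n>=2} n(n-1) a_n x^(n-2).
Substitute into P(x) y'' + Q(x) y' + R(x) y = 0 with P(x) = 1, Q(x) = 0, R(x) = 2, and match powers of x.
Initial conditions: a_0 = -1, a_1 = -2.
Setting the coefficient of each power of x to zero and solving order by order (substituting the coefficients already found):
  x^0: 2 a_2 + 2 a_0 = 0  ->  2 a_2 = -2 a_0 = 2  ->  a_2 = 1
  x^1: 6 a_3 + 2 a_1 = 0  ->  6 a_3 = -2 a_1 = 4  ->  a_3 = 2/3
  x^2: 12 a_4 + 2 a_2 = 0  ->  12 a_4 = -2 a_2 = -2  ->  a_4 = -1/6
  x^3: 20 a_5 + 2 a_3 = 0  ->  20 a_5 = -2 a_3 = -4/3  ->  a_5 = -1/15
Truncated series: y(x) = -1 - 2 x + x^2 + (2/3) x^3 - (1/6) x^4 - (1/15) x^5 + O(x^6).

a_0 = -1; a_1 = -2; a_2 = 1; a_3 = 2/3; a_4 = -1/6; a_5 = -1/15
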